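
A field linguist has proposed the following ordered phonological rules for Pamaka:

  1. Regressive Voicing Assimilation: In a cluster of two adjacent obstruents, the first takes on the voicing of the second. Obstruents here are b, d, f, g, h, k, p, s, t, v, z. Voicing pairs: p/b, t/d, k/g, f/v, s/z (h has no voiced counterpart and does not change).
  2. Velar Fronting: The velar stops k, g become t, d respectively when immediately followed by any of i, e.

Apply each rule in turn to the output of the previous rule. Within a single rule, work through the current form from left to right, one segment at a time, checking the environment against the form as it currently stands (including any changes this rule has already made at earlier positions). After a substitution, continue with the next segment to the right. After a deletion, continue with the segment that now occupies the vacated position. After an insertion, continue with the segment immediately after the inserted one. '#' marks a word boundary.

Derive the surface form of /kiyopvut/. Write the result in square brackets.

[tiyobvut]

1 Regressive Voicing Assimilation: [kiyopvut] → [kiyobvut]
2 Velar Fronting: [kiyobvut] → [tiyobvut]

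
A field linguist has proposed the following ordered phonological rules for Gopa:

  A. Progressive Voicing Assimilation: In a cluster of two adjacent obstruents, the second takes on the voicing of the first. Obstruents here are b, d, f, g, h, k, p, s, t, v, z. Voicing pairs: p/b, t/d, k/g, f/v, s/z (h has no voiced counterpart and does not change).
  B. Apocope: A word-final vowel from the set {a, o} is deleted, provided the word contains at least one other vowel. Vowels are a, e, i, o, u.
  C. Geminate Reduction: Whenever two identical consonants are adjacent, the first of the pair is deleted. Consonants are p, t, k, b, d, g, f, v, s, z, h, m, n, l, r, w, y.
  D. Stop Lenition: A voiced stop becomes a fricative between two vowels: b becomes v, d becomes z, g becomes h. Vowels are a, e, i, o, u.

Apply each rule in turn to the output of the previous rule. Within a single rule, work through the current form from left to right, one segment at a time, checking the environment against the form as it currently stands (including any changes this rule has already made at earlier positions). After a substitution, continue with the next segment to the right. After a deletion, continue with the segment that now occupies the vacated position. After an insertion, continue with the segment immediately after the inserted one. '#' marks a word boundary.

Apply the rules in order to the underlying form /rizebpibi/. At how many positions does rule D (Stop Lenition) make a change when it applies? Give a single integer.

2

A Progressive Voicing Assimilation: [rizebpibi] → [rizebbibi]
B Apocope: no change — [rizebbibi]
C Geminate Reduction: [rizebbibi] → [rizebibi]
D Stop Lenition: [rizebibi] → [rizevivi]
Rule D changed 2 position(s).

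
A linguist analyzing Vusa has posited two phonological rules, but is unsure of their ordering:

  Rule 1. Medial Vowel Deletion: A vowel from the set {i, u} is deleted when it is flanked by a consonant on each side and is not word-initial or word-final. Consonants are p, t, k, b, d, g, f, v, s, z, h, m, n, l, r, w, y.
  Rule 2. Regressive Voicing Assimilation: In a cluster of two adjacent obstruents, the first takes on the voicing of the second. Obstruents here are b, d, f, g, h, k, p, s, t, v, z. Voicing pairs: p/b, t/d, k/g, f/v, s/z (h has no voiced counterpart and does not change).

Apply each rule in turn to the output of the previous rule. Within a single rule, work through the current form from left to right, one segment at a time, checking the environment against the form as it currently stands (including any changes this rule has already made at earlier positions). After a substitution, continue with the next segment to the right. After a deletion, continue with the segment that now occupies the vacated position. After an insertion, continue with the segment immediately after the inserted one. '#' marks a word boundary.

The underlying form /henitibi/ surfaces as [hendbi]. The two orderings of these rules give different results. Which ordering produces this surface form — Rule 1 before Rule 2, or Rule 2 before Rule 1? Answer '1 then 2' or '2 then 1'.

1 then 2

Order 1 then 2:
  1 Medial Vowel Deletion: [henitibi] → [hentbi]
  2 Regressive Voicing Assimilation: [hentbi] → [hendbi]
  result: [hendbi]
Order 2 then 1:
  2 Regressive Voicing Assimilation: no change — [henitibi]
  1 Medial Vowel Deletion: [henitibi] → [hentbi]
  result: [hentbi]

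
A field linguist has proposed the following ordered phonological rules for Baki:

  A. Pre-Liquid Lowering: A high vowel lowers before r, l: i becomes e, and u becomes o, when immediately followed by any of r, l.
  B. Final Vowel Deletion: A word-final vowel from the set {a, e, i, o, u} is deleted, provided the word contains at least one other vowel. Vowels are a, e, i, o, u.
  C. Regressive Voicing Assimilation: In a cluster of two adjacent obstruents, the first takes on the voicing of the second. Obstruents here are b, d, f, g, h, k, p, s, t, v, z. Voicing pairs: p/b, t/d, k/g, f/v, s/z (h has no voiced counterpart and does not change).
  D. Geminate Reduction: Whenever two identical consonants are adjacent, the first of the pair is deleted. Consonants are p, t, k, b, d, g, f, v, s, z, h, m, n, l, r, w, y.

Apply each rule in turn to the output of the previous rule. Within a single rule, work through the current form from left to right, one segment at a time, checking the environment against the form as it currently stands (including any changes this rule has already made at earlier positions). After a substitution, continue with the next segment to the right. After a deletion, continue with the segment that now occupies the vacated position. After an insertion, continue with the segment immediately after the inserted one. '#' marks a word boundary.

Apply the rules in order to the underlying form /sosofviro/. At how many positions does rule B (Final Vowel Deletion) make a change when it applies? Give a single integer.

A Pre-Liquid Lowering: [sosofviro] → [sosofvero]
B Final Vowel Deletion: [sosofvero] → [sosofver]
C Regressive Voicing Assimilation: [sosofver] → [sosovver]
D Geminate Reduction: [sosovver] → [sosover]
Rule B changed 1 position(s).

1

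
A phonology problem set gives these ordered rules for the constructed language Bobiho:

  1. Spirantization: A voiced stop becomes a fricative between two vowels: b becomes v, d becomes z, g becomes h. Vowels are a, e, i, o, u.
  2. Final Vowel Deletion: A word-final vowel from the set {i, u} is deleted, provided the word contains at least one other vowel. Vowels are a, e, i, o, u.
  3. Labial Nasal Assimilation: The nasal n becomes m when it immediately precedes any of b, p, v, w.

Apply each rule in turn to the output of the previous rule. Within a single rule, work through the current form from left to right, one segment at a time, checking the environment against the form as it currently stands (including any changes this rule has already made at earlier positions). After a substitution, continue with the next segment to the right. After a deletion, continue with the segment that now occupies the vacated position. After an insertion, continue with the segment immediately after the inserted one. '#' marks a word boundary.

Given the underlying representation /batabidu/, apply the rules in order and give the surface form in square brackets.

1 Spirantization: [batabidu] → [batavizu]
2 Final Vowel Deletion: [batavizu] → [bataviz]
3 Labial Nasal Assimilation: no change — [bataviz]

[bataviz]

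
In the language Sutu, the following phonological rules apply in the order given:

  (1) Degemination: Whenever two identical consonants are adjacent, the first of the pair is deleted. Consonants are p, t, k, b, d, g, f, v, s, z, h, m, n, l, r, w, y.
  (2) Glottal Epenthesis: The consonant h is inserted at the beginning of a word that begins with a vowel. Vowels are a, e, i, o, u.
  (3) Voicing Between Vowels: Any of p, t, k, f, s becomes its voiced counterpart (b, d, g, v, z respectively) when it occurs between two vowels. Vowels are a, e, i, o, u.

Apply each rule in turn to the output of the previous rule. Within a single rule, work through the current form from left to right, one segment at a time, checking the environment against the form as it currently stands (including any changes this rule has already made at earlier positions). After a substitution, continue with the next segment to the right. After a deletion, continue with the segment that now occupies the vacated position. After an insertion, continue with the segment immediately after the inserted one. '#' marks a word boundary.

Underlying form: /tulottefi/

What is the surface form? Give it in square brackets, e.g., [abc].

[tulodevi]

(1) Degemination: [tulottefi] → [tulotefi]
(2) Glottal Epenthesis: no change — [tulotefi]
(3) Voicing Between Vowels: [tulotefi] → [tulodevi]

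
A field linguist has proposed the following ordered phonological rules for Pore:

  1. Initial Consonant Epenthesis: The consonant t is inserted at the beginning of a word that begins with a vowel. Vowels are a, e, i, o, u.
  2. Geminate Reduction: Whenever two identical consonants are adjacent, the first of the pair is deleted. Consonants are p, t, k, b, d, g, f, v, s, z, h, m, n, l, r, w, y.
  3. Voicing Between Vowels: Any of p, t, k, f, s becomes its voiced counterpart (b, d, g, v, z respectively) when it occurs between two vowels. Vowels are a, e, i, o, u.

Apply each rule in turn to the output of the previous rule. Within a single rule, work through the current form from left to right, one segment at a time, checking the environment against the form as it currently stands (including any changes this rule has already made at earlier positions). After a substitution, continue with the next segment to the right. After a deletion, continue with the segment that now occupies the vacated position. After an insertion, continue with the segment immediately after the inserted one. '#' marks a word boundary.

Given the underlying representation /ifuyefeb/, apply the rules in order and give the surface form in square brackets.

[tivuyeveb]

1 Initial Consonant Epenthesis: [ifuyefeb] → [tifuyefeb]
2 Geminate Reduction: no change — [tifuyefeb]
3 Voicing Between Vowels: [tifuyefeb] → [tivuyeveb]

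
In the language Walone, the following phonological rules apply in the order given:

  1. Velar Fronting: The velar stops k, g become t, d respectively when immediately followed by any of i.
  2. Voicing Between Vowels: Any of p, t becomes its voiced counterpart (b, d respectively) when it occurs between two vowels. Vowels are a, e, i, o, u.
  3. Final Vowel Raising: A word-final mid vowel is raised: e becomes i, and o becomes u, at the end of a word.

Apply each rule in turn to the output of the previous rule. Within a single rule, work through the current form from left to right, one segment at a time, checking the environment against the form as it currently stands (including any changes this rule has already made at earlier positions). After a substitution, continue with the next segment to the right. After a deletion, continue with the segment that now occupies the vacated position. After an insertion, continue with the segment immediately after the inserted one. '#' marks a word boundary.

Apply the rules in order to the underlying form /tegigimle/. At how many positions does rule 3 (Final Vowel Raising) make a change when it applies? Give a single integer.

1 Velar Fronting: [tegigimle] → [tedidimle]
2 Voicing Between Vowels: no change — [tedidimle]
3 Final Vowel Raising: [tedidimle] → [tedidimli]
Rule 3 changed 1 position(s).

1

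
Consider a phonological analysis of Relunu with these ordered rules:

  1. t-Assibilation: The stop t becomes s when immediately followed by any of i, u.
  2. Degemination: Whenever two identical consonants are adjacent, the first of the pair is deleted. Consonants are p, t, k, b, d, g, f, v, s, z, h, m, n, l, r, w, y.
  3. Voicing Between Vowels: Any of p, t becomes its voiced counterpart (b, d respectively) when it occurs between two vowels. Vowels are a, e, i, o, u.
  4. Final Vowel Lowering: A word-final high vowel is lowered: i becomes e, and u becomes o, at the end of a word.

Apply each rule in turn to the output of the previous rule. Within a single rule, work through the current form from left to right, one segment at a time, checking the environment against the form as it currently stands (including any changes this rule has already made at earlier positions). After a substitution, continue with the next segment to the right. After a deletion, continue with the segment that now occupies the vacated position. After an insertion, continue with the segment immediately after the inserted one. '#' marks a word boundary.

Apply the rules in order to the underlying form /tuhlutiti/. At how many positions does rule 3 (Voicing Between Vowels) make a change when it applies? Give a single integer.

1 t-Assibilation: [tuhlutiti] → [suhlusisi]
2 Degemination: no change — [suhlusisi]
3 Voicing Between Vowels: no change — [suhlusisi]
4 Final Vowel Lowering: [suhlusisi] → [suhlusise]
Rule 3 changed 0 position(s).

0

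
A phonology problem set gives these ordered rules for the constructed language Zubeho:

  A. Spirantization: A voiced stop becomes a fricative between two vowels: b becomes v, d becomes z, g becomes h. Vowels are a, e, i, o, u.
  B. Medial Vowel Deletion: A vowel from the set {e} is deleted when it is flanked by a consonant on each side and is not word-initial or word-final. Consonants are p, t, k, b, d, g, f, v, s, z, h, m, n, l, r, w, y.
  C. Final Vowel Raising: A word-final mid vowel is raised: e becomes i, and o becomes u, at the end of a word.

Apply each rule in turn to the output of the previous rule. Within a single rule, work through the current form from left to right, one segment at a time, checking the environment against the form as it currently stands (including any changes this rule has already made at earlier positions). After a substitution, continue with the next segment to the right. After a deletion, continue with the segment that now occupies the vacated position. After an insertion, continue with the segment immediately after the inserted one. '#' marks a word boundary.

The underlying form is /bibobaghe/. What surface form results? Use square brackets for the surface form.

A Spirantization: [bibobaghe] → [bivovaghe]
B Medial Vowel Deletion: no change — [bivovaghe]
C Final Vowel Raising: [bivovaghe] → [bivovaghi]

[bivovaghi]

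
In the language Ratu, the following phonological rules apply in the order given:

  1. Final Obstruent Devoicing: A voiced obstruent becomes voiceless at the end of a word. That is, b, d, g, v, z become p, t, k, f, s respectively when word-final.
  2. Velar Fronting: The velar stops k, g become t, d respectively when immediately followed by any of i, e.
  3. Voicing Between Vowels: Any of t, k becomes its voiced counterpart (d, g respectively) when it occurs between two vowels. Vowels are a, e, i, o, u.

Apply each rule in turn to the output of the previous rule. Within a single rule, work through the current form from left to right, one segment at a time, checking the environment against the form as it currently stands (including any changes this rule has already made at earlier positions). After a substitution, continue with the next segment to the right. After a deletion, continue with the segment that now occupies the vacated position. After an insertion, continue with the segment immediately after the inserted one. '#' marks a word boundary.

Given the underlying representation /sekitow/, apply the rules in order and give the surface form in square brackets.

[sedidow]

1 Final Obstruent Devoicing: no change — [sekitow]
2 Velar Fronting: [sekitow] → [setitow]
3 Voicing Between Vowels: [setitow] → [sedidow]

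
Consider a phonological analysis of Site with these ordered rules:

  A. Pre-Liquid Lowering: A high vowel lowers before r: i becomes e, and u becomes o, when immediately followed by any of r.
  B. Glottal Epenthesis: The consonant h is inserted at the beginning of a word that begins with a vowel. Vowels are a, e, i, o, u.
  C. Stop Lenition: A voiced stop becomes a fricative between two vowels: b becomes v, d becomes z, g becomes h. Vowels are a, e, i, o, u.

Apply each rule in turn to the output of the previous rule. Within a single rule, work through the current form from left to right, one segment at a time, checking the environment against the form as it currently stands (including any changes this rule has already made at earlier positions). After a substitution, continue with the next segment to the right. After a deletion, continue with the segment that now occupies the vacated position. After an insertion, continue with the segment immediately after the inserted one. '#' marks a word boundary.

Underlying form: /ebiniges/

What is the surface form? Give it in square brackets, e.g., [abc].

A Pre-Liquid Lowering: no change — [ebiniges]
B Glottal Epenthesis: [ebiniges] → [hebiniges]
C Stop Lenition: [hebiniges] → [hevinihes]

[hevinihes]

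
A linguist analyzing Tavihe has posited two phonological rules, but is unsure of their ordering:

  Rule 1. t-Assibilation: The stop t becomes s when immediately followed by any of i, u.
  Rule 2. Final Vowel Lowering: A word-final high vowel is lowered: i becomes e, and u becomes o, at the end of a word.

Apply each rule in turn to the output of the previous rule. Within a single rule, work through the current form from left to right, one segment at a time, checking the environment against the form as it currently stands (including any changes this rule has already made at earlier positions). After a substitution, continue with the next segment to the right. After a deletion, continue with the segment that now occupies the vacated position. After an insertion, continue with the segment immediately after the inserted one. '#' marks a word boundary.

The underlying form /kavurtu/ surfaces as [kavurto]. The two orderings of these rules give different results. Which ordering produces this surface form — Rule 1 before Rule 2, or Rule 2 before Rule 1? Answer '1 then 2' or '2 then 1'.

Order 1 then 2:
  1 t-Assibilation: [kavurtu] → [kavursu]
  2 Final Vowel Lowering: [kavursu] → [kavurso]
  result: [kavurso]
Order 2 then 1:
  2 Final Vowel Lowering: [kavurtu] → [kavurto]
  1 t-Assibilation: no change — [kavurto]
  result: [kavurto]

2 then 1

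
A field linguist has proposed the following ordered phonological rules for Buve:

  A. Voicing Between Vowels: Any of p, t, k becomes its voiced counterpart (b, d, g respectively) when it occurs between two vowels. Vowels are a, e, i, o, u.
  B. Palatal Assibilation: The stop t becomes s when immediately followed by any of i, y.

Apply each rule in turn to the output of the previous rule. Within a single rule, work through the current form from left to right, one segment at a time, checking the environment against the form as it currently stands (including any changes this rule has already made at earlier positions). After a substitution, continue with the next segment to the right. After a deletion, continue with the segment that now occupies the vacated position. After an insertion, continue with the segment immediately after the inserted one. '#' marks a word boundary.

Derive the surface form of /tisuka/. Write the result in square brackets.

[sisuga]

A Voicing Between Vowels: [tisuka] → [tisuga]
B Palatal Assibilation: [tisuga] → [sisuga]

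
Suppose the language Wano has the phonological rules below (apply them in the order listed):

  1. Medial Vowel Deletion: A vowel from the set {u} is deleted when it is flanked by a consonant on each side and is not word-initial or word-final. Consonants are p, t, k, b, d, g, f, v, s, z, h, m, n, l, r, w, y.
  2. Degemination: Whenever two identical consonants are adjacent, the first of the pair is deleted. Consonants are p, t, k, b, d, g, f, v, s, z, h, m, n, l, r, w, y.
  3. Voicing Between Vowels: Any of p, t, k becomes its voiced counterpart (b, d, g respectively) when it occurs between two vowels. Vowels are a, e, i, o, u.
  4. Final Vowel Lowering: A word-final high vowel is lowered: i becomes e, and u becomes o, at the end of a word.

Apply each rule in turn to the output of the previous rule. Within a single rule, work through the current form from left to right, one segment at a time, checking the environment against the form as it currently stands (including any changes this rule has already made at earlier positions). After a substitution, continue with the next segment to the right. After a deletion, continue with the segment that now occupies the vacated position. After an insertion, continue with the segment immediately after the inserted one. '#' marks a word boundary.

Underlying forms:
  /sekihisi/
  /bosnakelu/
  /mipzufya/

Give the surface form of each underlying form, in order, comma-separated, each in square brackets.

[segihise], [bosnagelo], [mipzfya]

/sekihisi/:
  1 Medial Vowel Deletion: no change — [sekihisi]
  2 Degemination: no change — [sekihisi]
  3 Voicing Between Vowels: [sekihisi] → [segihisi]
  4 Final Vowel Lowering: [segihisi] → [segihise]
/bosnakelu/:
  1 Medial Vowel Deletion: no change — [bosnakelu]
  2 Degemination: no change — [bosnakelu]
  3 Voicing Between Vowels: [bosnakelu] → [bosnagelu]
  4 Final Vowel Lowering: [bosnagelu] → [bosnagelo]
/mipzufya/:
  1 Medial Vowel Deletion: [mipzufya] → [mipzfya]
  2 Degemination: no change — [mipzfya]
  3 Voicing Between Vowels: no change — [mipzfya]
  4 Final Vowel Lowering: no change — [mipzfya]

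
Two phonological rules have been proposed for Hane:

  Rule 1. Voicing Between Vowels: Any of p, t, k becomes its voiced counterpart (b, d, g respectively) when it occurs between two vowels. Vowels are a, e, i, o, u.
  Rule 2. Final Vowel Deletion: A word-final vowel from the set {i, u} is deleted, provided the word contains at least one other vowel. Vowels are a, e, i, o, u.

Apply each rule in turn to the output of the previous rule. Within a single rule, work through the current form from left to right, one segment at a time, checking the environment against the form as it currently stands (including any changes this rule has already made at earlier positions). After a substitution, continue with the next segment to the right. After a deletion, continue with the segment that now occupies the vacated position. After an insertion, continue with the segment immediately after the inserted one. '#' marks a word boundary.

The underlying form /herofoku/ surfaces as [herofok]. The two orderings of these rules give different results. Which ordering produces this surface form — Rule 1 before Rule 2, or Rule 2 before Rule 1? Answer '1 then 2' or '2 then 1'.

2 then 1

Order 1 then 2:
  1 Voicing Between Vowels: [herofoku] → [herofogu]
  2 Final Vowel Deletion: [herofogu] → [herofog]
  result: [herofog]
Order 2 then 1:
  2 Final Vowel Deletion: [herofoku] → [herofok]
  1 Voicing Between Vowels: no change — [herofok]
  result: [herofok]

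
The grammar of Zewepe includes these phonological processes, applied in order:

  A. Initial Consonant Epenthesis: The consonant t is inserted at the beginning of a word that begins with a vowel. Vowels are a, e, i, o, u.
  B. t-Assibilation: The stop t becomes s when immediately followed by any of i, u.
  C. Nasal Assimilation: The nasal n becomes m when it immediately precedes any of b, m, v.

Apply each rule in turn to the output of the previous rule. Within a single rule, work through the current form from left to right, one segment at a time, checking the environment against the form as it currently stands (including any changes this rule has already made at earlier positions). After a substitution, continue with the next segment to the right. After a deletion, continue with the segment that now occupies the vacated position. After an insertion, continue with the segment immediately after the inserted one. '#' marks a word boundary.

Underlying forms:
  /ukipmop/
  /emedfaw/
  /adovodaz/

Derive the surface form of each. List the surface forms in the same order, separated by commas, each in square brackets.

[sukipmop], [temedfaw], [tadovodaz]

/ukipmop/:
  A Initial Consonant Epenthesis: [ukipmop] → [tukipmop]
  B t-Assibilation: [tukipmop] → [sukipmop]
  C Nasal Assimilation: no change — [sukipmop]
/emedfaw/:
  A Initial Consonant Epenthesis: [emedfaw] → [temedfaw]
  B t-Assibilation: no change — [temedfaw]
  C Nasal Assimilation: no change — [temedfaw]
/adovodaz/:
  A Initial Consonant Epenthesis: [adovodaz] → [tadovodaz]
  B t-Assibilation: no change — [tadovodaz]
  C Nasal Assimilation: no change — [tadovodaz]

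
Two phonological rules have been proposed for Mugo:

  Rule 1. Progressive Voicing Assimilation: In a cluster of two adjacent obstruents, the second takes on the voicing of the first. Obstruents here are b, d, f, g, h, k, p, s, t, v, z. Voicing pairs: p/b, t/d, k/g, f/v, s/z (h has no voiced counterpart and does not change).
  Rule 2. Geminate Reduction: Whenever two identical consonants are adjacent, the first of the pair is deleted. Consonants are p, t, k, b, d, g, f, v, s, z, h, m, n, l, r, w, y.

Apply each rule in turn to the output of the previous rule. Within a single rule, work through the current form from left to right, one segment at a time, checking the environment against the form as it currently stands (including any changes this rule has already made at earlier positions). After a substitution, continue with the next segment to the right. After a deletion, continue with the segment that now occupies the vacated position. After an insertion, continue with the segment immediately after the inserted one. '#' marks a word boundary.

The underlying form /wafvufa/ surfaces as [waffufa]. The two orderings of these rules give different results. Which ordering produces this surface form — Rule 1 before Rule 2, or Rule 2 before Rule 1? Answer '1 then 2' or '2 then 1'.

Order 1 then 2:
  1 Progressive Voicing Assimilation: [wafvufa] → [waffufa]
  2 Geminate Reduction: [waffufa] → [wafufa]
  result: [wafufa]
Order 2 then 1:
  2 Geminate Reduction: no change — [wafvufa]
  1 Progressive Voicing Assimilation: [wafvufa] → [waffufa]
  result: [waffufa]

2 then 1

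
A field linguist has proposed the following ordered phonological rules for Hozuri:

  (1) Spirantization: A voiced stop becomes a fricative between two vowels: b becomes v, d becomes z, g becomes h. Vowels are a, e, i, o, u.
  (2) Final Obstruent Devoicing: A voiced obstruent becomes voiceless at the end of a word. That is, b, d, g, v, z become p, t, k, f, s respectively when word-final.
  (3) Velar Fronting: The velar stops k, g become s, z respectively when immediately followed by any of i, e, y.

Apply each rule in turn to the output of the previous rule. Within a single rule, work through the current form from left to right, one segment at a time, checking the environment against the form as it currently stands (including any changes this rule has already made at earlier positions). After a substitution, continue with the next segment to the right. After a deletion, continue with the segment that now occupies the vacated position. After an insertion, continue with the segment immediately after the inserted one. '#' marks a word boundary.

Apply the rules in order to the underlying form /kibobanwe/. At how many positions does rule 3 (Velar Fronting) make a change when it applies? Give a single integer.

(1) Spirantization: [kibobanwe] → [kivovanwe]
(2) Final Obstruent Devoicing: no change — [kivovanwe]
(3) Velar Fronting: [kivovanwe] → [sivovanwe]
Rule 3 changed 1 position(s).

1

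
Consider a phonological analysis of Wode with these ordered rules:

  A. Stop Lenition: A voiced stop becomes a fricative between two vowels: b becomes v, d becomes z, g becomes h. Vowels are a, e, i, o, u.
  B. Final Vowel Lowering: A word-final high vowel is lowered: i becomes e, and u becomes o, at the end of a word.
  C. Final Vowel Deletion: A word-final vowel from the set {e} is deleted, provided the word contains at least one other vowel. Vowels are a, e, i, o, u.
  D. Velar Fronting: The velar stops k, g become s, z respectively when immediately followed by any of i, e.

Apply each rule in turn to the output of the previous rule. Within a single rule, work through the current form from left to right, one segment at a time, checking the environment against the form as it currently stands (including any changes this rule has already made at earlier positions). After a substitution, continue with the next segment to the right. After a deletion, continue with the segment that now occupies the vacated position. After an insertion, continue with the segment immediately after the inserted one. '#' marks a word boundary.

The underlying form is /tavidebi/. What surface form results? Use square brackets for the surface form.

[tavizev]

A Stop Lenition: [tavidebi] → [tavizevi]
B Final Vowel Lowering: [tavizevi] → [tavizeve]
C Final Vowel Deletion: [tavizeve] → [tavizev]
D Velar Fronting: no change — [tavizev]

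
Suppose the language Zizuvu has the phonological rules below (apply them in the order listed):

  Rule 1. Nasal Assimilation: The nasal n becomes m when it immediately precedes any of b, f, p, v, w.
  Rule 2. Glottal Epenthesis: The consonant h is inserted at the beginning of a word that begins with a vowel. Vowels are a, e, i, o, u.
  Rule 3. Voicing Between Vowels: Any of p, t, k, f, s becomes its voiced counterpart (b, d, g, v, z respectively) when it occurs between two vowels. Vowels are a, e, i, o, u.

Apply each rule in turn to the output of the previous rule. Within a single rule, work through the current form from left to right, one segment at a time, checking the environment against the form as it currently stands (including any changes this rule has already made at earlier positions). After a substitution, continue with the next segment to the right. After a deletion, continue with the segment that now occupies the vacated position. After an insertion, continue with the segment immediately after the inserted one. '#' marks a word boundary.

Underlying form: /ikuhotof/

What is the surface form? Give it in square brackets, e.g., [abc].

Rule 1 Nasal Assimilation: no change — [ikuhotof]
Rule 2 Glottal Epenthesis: [ikuhotof] → [hikuhotof]
Rule 3 Voicing Between Vowels: [hikuhotof] → [higuhodof]

[higuhodof]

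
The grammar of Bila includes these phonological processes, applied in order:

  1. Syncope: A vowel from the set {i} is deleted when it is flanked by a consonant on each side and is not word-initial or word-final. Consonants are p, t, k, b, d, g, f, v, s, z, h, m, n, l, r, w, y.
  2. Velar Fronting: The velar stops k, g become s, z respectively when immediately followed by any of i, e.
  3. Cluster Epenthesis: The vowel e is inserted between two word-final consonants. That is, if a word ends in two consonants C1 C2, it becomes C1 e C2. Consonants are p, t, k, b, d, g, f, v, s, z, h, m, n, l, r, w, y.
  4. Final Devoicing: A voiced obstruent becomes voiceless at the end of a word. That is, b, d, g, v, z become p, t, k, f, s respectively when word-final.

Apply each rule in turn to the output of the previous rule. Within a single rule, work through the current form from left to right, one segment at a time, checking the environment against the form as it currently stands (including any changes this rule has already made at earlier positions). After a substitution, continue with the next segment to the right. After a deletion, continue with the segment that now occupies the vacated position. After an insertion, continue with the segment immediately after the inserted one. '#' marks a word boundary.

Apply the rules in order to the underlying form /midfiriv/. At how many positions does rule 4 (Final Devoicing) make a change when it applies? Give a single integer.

1

1 Syncope: [midfiriv] → [mdfrv]
2 Velar Fronting: no change — [mdfrv]
3 Cluster Epenthesis: [mdfrv] → [mdfrev]
4 Final Devoicing: [mdfrev] → [mdfref]
Rule 4 changed 1 position(s).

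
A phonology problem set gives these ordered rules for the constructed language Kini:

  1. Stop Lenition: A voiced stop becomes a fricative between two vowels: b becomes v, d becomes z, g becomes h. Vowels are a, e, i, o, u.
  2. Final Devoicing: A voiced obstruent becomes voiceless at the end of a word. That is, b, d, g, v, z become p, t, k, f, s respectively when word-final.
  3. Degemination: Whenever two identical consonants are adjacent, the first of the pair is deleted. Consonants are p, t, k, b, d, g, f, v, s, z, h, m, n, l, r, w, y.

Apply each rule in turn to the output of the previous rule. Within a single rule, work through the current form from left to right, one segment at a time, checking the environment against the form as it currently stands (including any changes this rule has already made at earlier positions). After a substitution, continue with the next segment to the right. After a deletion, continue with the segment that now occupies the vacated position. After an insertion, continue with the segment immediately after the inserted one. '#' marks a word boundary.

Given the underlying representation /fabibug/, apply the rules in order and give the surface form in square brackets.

1 Stop Lenition: [fabibug] → [favivug]
2 Final Devoicing: [favivug] → [favivuk]
3 Degemination: no change — [favivuk]

[favivuk]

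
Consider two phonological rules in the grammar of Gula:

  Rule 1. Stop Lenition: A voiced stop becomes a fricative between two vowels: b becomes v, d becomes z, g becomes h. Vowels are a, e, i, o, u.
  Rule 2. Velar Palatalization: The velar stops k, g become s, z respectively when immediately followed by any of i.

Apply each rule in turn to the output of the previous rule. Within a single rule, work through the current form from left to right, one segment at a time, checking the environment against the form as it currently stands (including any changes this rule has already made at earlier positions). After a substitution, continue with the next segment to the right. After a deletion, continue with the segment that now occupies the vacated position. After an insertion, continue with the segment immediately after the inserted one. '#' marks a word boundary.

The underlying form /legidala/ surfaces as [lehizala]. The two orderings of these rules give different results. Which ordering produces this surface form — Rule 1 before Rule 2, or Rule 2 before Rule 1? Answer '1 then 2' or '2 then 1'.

1 then 2

Order 1 then 2:
  1 Stop Lenition: [legidala] → [lehizala]
  2 Velar Palatalization: no change — [lehizala]
  result: [lehizala]
Order 2 then 1:
  2 Velar Palatalization: [legidala] → [lezidala]
  1 Stop Lenition: [lezidala] → [lezizala]
  result: [lezizala]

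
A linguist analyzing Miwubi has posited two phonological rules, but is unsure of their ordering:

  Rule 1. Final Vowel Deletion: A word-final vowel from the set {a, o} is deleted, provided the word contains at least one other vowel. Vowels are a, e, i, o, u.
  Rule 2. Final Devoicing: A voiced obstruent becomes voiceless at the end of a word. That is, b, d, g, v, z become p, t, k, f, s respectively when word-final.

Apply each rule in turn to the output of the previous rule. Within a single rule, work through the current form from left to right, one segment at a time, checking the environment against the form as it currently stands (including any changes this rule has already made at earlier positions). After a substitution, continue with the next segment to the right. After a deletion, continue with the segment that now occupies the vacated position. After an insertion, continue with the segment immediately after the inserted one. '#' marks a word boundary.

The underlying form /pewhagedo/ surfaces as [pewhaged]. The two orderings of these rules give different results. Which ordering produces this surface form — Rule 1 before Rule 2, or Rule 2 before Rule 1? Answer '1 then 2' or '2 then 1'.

2 then 1

Order 1 then 2:
  1 Final Vowel Deletion: [pewhagedo] → [pewhaged]
  2 Final Devoicing: [pewhaged] → [pewhaget]
  result: [pewhaget]
Order 2 then 1:
  2 Final Devoicing: no change — [pewhagedo]
  1 Final Vowel Deletion: [pewhagedo] → [pewhaged]
  result: [pewhaged]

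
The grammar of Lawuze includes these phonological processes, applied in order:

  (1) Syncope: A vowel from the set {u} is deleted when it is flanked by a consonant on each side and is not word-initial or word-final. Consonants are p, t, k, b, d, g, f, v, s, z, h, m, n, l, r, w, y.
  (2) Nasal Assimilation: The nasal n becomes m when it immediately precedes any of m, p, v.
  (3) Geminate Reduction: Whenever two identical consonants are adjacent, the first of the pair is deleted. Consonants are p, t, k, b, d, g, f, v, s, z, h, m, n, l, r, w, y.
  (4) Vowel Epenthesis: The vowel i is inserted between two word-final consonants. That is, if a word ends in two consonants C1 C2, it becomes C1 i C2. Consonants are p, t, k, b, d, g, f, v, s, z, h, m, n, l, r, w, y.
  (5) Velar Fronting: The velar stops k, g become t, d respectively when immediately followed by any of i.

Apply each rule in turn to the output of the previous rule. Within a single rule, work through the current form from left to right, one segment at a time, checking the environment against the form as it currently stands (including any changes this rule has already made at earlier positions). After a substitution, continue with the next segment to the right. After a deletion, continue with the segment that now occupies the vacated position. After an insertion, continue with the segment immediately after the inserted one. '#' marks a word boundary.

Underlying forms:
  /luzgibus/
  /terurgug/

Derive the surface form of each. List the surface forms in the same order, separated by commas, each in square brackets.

[lzdibis], [terig]

/luzgibus/:
  (1) Syncope: [luzgibus] → [lzgibs]
  (2) Nasal Assimilation: no change — [lzgibs]
  (3) Geminate Reduction: no change — [lzgibs]
  (4) Vowel Epenthesis: [lzgibs] → [lzgibis]
  (5) Velar Fronting: [lzgibis] → [lzdibis]
/terurgug/:
  (1) Syncope: [terurgug] → [terrgg]
  (2) Nasal Assimilation: no change — [terrgg]
  (3) Geminate Reduction: [terrgg] → [terg]
  (4) Vowel Epenthesis: [terg] → [terig]
  (5) Velar Fronting: no change — [terig]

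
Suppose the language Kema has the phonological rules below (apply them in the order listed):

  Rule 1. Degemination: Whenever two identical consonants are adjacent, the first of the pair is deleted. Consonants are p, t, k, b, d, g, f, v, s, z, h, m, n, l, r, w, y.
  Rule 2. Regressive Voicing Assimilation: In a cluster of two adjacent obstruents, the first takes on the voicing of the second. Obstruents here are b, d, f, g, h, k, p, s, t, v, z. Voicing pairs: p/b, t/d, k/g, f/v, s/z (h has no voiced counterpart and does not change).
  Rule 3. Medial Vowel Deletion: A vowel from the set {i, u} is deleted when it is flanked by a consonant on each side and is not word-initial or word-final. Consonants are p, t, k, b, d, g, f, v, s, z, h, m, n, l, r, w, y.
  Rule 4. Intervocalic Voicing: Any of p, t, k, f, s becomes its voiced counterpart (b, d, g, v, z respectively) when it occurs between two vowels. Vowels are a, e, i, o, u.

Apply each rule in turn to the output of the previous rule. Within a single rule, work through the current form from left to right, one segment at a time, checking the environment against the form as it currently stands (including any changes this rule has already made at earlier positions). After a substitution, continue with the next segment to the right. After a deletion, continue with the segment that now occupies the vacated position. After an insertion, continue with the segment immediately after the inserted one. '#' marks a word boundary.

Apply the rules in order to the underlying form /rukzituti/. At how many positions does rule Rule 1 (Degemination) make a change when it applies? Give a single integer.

Rule 1 Degemination: no change — [rukzituti]
Rule 2 Regressive Voicing Assimilation: [rukzituti] → [rugzituti]
Rule 3 Medial Vowel Deletion: [rugzituti] → [rgztti]
Rule 4 Intervocalic Voicing: no change — [rgztti]
Rule Rule 1 changed 0 position(s).

0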